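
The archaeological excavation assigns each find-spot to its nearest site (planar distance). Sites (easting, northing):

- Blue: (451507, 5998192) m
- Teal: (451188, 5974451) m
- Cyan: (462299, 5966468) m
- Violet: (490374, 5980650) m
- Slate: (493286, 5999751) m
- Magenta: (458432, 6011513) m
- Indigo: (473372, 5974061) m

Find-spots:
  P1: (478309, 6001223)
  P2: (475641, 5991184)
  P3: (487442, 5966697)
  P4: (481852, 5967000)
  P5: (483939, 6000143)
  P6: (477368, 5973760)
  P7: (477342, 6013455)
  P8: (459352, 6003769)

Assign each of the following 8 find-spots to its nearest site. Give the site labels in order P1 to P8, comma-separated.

P1 → Slate (d²=226477313.00)
P2 → Indigo (d²=298345490.00)
P3 → Violet (d²=203282833.00)
P4 → Indigo (d²=121768121.00)
P5 → Slate (d²=87520073.00)
P6 → Indigo (d²=16058617.00)
P7 → Magenta (d²=361359464.00)
P8 → Magenta (d²=60815936.00)

Slate, Indigo, Violet, Indigo, Slate, Indigo, Magenta, Magenta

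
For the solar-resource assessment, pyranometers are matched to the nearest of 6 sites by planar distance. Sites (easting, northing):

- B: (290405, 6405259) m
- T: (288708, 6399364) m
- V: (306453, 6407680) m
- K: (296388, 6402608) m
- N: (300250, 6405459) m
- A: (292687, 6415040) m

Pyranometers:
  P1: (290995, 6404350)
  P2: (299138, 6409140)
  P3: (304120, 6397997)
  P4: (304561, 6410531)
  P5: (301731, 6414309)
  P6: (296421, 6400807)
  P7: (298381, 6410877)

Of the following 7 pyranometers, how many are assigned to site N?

P1 → B
P2 → N
P3 → N
P4 → V
P5 → V
P6 → K
P7 → N
3 of the 7 go to N.

3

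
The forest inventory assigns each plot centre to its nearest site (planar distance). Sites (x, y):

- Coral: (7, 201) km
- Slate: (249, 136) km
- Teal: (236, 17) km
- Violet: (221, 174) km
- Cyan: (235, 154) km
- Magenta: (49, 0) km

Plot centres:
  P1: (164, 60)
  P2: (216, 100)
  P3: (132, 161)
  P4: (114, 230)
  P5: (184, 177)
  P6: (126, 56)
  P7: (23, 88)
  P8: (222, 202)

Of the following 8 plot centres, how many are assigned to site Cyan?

P1 → Teal
P2 → Slate
P3 → Violet
P4 → Coral
P5 → Violet
P6 → Magenta
P7 → Magenta
P8 → Violet
0 of the 8 go to Cyan.

0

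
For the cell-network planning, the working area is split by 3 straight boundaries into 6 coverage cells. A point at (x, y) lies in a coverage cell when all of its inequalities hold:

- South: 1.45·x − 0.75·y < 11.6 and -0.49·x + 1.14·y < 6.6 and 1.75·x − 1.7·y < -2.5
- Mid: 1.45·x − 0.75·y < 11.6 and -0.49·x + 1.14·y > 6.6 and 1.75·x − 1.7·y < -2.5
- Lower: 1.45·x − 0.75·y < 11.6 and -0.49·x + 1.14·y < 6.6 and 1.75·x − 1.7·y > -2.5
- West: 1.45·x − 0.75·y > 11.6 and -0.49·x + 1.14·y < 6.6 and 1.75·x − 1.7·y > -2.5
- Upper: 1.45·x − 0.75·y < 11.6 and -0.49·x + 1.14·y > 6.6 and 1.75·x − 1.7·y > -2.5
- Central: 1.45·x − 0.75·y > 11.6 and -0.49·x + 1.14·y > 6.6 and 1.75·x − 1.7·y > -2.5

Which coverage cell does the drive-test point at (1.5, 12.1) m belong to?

Mid

1.45·1.5 − 0.75·12.1 = -6.900, which is < 11.6
-0.49·1.5 + 1.14·12.1 = 13.059, which is > 6.6
1.75·1.5 − 1.7·12.1 = -17.945, which is < -2.5
This sign pattern matches Mid.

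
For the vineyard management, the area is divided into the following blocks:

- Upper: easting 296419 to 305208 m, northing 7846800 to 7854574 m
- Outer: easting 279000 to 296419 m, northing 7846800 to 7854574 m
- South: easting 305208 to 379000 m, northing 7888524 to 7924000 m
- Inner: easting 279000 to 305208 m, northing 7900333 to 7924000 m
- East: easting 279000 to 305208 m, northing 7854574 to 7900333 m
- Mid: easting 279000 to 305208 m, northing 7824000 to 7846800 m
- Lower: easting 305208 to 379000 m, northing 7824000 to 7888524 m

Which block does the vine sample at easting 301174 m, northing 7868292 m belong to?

The point has easting = 301174 and northing = 7868292.
Only East satisfies 279000 ≤ easting ≤ 305208 and 7854574 ≤ northing ≤ 7900333.

East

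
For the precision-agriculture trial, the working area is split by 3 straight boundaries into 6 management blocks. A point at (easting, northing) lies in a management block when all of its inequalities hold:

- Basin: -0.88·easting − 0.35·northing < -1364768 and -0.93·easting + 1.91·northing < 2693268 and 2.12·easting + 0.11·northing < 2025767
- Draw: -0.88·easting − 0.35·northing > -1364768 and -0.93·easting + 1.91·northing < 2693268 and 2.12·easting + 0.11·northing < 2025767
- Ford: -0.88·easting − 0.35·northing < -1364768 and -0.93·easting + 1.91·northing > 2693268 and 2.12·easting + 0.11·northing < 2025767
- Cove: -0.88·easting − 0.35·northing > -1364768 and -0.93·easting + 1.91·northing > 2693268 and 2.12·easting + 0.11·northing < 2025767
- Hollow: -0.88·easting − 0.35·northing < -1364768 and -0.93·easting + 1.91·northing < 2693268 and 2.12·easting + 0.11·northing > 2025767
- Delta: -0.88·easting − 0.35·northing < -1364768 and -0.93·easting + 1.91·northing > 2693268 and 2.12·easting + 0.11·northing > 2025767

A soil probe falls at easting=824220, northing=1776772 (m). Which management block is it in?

Draw

-0.88·824220 − 0.35·1776772 = -1347183.800, which is > -1364768
-0.93·824220 + 1.91·1776772 = 2627109.920, which is < 2693268
2.12·824220 + 0.11·1776772 = 1942791.320, which is < 2025767
This sign pattern matches Draw.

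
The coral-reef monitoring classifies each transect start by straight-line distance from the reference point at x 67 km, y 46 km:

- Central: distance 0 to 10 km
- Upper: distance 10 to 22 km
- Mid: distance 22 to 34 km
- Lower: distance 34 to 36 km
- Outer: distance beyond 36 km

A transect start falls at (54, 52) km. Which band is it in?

Distance = √((54−67)² + (52−46)²) = √(169.000 + 36.000) = 14.318 km.
10 ≤ 14.318 < 22 → Upper.

Upper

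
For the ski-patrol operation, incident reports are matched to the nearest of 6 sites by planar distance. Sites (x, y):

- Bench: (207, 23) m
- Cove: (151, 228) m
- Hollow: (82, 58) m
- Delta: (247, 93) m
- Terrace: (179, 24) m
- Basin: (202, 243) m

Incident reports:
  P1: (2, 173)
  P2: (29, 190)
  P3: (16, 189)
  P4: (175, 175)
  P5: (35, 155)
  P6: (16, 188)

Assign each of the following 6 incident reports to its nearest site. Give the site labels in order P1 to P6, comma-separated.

P1 → Hollow (d²=19625.00)
P2 → Cove (d²=16328.00)
P3 → Cove (d²=19746.00)
P4 → Cove (d²=3385.00)
P5 → Hollow (d²=11618.00)
P6 → Cove (d²=19825.00)

Hollow, Cove, Cove, Cove, Hollow, Cove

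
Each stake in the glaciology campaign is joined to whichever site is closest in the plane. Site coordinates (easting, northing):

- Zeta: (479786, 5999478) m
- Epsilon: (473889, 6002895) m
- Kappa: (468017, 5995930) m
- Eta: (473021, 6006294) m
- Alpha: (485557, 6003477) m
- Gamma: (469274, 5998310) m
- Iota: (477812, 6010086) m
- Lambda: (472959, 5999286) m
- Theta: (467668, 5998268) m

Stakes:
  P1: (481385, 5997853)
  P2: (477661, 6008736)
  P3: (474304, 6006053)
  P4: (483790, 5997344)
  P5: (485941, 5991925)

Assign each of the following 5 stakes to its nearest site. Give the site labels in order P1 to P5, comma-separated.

Zeta, Iota, Eta, Zeta, Zeta

P1 → Zeta (d²=5197426.00)
P2 → Iota (d²=1845301.00)
P3 → Eta (d²=1704170.00)
P4 → Zeta (d²=20585972.00)
P5 → Zeta (d²=94931834.00)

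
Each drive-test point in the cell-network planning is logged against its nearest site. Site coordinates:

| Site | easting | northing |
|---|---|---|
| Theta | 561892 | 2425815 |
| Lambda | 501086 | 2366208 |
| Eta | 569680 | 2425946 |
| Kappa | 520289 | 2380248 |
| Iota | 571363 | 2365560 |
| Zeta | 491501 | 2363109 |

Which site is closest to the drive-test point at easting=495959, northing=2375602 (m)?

Squared distances to each site:
Theta: 6868505858.000; Lambda: 114533365.000; Eta: 7969304177.000; Kappa: 613534216.000; Iota: 5786604980.000; Zeta: 175948813.000.
Minimum at Lambda.

Lambda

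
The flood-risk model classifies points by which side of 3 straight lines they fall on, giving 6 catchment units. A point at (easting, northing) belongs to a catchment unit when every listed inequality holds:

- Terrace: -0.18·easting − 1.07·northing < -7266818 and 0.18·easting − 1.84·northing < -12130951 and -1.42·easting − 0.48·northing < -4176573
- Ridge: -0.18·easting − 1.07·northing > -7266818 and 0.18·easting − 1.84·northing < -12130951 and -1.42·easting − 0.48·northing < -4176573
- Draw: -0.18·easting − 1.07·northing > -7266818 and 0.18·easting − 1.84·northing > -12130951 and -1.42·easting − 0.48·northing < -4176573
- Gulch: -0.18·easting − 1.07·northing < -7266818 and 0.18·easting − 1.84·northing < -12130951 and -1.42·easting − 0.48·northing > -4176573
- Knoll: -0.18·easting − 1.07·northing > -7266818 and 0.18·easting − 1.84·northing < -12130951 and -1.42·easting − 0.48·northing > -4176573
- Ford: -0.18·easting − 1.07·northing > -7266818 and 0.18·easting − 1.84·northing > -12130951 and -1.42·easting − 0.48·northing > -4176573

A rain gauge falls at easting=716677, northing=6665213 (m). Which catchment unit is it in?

Ridge

-0.18·716677 − 1.07·6665213 = -7260779.770, which is > -7266818
0.18·716677 − 1.84·6665213 = -12134990.060, which is < -12130951
-1.42·716677 − 0.48·6665213 = -4216983.580, which is < -4176573
This sign pattern matches Ridge.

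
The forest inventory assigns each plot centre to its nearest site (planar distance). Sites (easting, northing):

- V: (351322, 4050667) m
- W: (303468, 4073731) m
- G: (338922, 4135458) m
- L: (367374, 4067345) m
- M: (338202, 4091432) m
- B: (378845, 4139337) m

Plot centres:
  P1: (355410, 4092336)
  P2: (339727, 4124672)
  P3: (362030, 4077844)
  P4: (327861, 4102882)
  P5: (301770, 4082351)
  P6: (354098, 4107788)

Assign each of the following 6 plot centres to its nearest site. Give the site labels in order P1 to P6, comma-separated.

P1 → M (d²=296932480.00)
P2 → G (d²=116985821.00)
P3 → L (d²=138787337.00)
P4 → M (d²=238038781.00)
P5 → W (d²=77187604.00)
P6 → M (d²=520201552.00)

M, G, L, M, W, M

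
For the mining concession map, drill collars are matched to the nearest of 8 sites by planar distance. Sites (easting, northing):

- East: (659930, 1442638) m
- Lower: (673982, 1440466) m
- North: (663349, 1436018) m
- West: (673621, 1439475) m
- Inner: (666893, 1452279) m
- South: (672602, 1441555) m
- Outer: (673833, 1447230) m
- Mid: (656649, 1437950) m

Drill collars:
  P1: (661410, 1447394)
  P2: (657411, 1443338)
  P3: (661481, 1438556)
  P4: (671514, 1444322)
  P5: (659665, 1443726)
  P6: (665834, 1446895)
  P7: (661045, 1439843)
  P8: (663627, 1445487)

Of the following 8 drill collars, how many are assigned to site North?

P1 → East
P2 → East
P3 → North
P4 → South
P5 → East
P6 → Inner
P7 → East
P8 → East
1 of the 8 goes to North.

1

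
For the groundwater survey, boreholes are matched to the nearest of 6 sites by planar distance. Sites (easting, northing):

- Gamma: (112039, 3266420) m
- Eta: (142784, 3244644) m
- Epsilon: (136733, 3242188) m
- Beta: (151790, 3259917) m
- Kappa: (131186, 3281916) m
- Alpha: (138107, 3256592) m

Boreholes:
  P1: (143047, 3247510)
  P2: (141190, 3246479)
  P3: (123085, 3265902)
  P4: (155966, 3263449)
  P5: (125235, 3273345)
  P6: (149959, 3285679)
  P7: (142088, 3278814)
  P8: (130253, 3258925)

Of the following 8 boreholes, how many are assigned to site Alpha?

P1 → Eta
P2 → Eta
P3 → Gamma
P4 → Beta
P5 → Kappa
P6 → Kappa
P7 → Kappa
P8 → Alpha
1 of the 8 goes to Alpha.

1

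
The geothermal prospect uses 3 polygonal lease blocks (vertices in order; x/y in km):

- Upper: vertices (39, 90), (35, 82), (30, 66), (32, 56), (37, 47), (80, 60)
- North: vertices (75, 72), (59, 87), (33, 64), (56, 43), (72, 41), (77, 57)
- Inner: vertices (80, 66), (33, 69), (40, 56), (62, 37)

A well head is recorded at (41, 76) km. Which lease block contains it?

Upper

Cast a ray rightward from (41, 76). For each polygon, the edges (by vertex number in listed order) whose endpoints lie on opposite sides of y = 76, where each meets that height, and whether that is right or left of the point:
Upper: 2–3 at x≈33.1 (left), 6–1 at x≈58.1 (right) → 1 crossing.
North: 1–2 at x≈70.7 (right), 2–3 at x≈46.6 (right) → 2 crossings.
Inner: no edge straddles that height → 0 crossings.
Only Upper has an odd count, so the point is inside Upper.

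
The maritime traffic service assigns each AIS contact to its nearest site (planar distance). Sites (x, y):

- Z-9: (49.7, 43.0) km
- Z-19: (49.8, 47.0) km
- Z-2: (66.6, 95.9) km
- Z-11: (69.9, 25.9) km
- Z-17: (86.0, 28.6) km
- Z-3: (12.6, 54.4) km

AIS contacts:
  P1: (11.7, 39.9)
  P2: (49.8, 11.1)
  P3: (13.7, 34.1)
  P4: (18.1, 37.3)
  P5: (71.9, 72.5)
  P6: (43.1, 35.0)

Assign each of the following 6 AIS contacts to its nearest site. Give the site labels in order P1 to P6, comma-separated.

Z-3, Z-11, Z-3, Z-3, Z-2, Z-9

P1 → Z-3 (d²=211.06)
P2 → Z-11 (d²=623.05)
P3 → Z-3 (d²=413.30)
P4 → Z-3 (d²=322.66)
P5 → Z-2 (d²=575.65)
P6 → Z-9 (d²=107.56)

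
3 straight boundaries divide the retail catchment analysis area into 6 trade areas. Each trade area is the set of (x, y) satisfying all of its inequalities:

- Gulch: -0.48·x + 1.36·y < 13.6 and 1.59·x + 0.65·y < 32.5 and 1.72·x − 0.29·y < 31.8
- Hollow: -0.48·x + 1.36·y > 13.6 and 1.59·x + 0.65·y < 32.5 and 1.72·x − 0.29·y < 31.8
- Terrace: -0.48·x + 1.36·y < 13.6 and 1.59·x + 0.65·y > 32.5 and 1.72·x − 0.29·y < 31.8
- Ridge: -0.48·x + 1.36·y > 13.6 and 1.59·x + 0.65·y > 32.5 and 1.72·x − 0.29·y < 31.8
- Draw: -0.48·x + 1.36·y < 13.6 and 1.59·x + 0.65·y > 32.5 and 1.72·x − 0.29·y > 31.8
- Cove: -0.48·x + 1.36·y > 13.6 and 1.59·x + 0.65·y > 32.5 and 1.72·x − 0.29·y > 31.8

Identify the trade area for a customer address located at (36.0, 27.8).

Cove

-0.48·36.0 + 1.36·27.8 = 20.528, which is > 13.6
1.59·36.0 + 0.65·27.8 = 75.310, which is > 32.5
1.72·36.0 − 0.29·27.8 = 53.858, which is > 31.8
This sign pattern matches Cove.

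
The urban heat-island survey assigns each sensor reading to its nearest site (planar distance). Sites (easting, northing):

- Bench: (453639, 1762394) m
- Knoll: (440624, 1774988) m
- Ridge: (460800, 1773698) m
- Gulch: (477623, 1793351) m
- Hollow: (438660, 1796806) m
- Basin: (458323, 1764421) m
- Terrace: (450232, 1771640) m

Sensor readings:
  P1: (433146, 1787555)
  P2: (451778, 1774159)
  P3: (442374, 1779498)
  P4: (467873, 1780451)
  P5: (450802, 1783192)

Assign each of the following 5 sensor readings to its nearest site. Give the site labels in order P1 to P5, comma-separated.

P1 → Hollow (d²=115985197.00)
P2 → Terrace (d²=8735477.00)
P3 → Knoll (d²=23402600.00)
P4 → Ridge (d²=95630338.00)
P5 → Terrace (d²=133773604.00)

Hollow, Terrace, Knoll, Ridge, Terrace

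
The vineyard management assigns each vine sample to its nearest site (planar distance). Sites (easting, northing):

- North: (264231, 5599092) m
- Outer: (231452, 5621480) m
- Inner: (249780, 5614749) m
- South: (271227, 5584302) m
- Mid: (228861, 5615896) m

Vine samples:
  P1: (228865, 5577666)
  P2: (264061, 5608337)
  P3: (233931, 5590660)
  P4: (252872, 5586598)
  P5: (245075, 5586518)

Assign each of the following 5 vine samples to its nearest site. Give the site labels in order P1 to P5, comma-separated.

Mid, North, Mid, North, North

P1 → Mid (d²=1461532916.00)
P2 → North (d²=85498925.00)
P3 → Mid (d²=662560596.00)
P4 → North (d²=285126917.00)
P5 → North (d²=525057812.00)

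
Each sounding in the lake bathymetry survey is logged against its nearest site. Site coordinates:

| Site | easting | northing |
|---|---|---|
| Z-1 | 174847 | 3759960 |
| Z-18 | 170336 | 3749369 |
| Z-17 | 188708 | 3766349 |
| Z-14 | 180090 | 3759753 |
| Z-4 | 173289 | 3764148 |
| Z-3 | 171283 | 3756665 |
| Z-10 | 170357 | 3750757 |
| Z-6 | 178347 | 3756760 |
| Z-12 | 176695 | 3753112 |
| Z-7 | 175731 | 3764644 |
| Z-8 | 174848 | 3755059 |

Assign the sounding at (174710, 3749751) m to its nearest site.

Z-12

Squared distances to each site:
Z-1: 104242450.000; Z-18: 19277800.000; Z-17: 471437608.000; Z-14: 128984404.000; Z-4: 209292850.000; Z-3: 59547725.000; Z-10: 19960645.000; Z-6: 62353850.000; Z-12: 15236546.000; Z-7: 222843890.000; Z-8: 28193908.000.
Minimum at Z-12.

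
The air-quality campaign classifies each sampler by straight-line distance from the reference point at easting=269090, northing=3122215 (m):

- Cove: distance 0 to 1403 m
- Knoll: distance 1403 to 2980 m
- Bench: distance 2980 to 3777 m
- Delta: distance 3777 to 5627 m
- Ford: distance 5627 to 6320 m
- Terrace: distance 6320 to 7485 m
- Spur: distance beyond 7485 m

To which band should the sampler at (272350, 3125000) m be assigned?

Delta

Distance = √((272350−269090)² + (3125000−3122215)²) = √(10627600.000 + 7756225.000) = 4287.636 m.
3777 ≤ 4287.636 < 5627 → Delta.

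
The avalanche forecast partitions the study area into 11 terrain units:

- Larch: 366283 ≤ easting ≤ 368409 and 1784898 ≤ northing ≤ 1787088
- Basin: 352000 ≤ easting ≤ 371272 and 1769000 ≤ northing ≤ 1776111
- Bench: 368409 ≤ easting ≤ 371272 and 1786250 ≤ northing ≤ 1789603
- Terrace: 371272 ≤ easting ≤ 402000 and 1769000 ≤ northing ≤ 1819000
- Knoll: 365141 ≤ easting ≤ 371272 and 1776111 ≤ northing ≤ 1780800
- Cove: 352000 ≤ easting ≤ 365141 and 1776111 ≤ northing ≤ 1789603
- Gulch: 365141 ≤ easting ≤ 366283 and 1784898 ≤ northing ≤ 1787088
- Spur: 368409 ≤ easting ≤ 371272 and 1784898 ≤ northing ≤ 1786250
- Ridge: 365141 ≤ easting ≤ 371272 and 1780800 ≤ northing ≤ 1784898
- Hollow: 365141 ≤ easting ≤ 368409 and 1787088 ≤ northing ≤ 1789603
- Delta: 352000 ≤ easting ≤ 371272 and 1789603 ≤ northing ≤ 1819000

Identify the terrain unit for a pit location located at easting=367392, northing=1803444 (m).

The point has easting = 367392 and northing = 1803444.
Only Delta satisfies 352000 ≤ easting ≤ 371272 and 1789603 ≤ northing ≤ 1819000.

Delta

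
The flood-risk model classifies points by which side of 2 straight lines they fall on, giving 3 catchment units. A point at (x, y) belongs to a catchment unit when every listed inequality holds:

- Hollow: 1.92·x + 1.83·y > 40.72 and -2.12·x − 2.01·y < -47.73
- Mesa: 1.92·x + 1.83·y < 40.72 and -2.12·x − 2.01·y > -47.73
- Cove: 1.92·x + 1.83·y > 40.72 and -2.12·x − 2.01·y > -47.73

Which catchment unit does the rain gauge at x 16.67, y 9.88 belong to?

1.92·16.67 + 1.83·9.88 = 50.087, which is > 40.72
-2.12·16.67 − 2.01·9.88 = -55.199, which is < -47.73
This sign pattern matches Hollow.

Hollow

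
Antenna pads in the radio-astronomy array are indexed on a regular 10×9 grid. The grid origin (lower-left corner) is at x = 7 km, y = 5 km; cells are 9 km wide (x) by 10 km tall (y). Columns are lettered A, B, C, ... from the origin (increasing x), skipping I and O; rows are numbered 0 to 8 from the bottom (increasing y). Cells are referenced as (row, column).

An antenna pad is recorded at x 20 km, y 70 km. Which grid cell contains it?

Column index: ⌊(20 − 7) / 9⌋ = ⌊1.444⌋ = 1 → column B
Row offset from origin: ⌊(70 − 5) / 10⌋ = ⌊6.500⌋ = 6 → row 6

(6, B)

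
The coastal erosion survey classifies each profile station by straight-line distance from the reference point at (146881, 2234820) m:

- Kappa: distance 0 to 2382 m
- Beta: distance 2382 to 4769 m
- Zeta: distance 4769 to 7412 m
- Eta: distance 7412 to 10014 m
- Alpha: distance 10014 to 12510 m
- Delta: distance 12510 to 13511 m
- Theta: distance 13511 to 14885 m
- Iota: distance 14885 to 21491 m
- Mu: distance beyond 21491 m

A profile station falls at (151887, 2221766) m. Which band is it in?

Theta

Distance = √((151887−146881)² + (2221766−2234820)²) = √(25060036.000 + 170406916.000) = 13980.950 m.
13511 ≤ 13980.950 < 14885 → Theta.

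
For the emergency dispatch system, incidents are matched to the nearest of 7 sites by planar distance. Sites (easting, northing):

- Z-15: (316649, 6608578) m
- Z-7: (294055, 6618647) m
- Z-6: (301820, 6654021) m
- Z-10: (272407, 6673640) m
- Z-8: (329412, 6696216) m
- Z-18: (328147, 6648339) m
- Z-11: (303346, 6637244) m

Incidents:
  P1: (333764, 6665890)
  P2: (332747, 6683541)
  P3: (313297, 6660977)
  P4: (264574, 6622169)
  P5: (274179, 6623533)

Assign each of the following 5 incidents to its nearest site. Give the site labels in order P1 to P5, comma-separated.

P1 → Z-18 (d²=339588290.00)
P2 → Z-8 (d²=171777850.00)
P3 → Z-6 (d²=180107465.00)
P4 → Z-7 (d²=881533845.00)
P5 → Z-7 (d²=418928372.00)

Z-18, Z-8, Z-6, Z-7, Z-7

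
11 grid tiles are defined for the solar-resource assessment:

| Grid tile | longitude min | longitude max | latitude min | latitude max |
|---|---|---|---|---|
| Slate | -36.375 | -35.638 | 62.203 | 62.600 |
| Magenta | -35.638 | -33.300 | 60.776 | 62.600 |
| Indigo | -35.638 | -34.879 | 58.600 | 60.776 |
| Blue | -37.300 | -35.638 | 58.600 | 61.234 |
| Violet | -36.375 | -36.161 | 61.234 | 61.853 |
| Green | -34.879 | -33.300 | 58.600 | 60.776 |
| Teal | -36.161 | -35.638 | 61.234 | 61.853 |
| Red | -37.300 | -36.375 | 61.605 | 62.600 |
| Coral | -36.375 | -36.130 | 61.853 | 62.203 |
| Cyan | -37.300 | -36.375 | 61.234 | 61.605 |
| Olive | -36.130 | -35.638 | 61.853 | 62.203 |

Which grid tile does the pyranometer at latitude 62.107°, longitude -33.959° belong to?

The point has longitude = -33.959 and latitude = 62.107.
Only Magenta satisfies -35.638 ≤ longitude ≤ -33.300 and 60.776 ≤ latitude ≤ 62.600.

Magenta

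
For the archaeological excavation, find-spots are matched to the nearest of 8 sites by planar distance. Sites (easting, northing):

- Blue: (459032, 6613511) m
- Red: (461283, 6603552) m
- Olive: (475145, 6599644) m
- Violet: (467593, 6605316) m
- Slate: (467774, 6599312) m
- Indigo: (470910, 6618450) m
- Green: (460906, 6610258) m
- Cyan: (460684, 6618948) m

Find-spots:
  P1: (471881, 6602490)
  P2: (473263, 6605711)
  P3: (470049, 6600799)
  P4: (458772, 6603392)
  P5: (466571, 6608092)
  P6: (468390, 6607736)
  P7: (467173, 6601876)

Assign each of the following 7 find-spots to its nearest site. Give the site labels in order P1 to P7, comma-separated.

P1 → Olive (d²=18753412.00)
P2 → Violet (d²=32304925.00)
P3 → Slate (d²=7386794.00)
P4 → Red (d²=6330721.00)
P5 → Violet (d²=8750660.00)
P6 → Violet (d²=6491609.00)
P7 → Slate (d²=6935297.00)

Olive, Violet, Slate, Red, Violet, Violet, Slate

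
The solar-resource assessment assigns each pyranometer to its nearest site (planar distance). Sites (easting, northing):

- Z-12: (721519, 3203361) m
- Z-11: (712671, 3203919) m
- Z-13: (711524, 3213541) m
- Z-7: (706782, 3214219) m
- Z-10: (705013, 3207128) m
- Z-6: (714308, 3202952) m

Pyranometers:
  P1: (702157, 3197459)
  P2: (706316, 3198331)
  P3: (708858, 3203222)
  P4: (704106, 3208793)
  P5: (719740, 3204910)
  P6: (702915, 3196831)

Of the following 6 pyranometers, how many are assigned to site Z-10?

3

P1 → Z-10
P2 → Z-11
P3 → Z-11
P4 → Z-10
P5 → Z-12
P6 → Z-10
3 of the 6 go to Z-10.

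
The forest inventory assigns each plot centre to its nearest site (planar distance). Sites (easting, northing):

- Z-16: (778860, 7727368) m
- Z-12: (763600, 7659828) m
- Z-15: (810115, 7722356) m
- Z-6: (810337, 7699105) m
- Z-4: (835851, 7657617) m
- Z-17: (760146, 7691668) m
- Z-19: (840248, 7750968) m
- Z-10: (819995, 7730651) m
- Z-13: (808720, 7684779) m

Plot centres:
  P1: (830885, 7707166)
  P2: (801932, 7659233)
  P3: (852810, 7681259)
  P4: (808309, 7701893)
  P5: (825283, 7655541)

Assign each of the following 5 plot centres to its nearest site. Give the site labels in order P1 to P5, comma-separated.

P1 → Z-6 (d²=487200025.00)
P2 → Z-13 (d²=698675060.00)
P3 → Z-4 (d²=846551845.00)
P4 → Z-6 (d²=11885728.00)
P5 → Z-4 (d²=115992400.00)

Z-6, Z-13, Z-4, Z-6, Z-4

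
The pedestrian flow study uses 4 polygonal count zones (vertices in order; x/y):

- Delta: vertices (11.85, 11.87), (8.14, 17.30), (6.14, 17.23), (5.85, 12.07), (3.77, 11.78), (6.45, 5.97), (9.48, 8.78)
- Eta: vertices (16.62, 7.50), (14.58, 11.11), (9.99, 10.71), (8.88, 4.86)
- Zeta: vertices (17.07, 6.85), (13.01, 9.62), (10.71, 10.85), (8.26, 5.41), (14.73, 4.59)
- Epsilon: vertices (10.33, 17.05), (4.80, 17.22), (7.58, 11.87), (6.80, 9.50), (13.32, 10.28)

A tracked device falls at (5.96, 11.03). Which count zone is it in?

Cast a ray rightward from (5.96, 11.03). For each polygon, the edges (by vertex number in listed order) whose endpoints lie on opposite sides of y = 11.03, where each meets that height, and whether that is right or left of the point:
Delta: 5–6 at x≈4.116 (left), 7–1 at x≈11.206 (right) → 1 crossing.
Eta: 1–2 at x≈14.625 (right), 2–3 at x≈13.662 (right) → 2 crossings.
Zeta: no edge straddles that height → 0 crossings.
Epsilon: 3–4 at x≈7.304 (right), 5–1 at x≈12.989 (right) → 2 crossings.
Only Delta has an odd count, so the point is inside Delta.

Delta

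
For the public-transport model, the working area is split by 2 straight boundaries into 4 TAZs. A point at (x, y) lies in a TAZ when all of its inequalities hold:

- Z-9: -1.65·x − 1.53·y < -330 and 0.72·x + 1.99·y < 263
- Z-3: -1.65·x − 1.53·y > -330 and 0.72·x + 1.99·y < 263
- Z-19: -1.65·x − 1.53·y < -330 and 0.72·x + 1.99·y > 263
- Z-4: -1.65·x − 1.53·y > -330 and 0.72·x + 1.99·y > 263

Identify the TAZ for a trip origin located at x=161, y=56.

-1.65·161 − 1.53·56 = -351.330, which is < -330
0.72·161 + 1.99·56 = 227.360, which is < 263
This sign pattern matches Z-9.

Z-9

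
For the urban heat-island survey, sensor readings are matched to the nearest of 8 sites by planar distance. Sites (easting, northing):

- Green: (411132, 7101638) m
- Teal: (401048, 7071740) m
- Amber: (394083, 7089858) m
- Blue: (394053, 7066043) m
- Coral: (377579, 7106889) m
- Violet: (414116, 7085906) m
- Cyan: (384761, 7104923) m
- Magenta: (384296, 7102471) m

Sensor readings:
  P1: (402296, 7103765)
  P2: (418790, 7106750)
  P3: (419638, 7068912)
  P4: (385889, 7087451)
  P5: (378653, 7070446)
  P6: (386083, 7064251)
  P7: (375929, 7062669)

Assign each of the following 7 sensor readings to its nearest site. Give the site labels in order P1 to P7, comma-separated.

Green, Green, Violet, Amber, Blue, Blue, Blue

P1 → Green (d²=82599025.00)
P2 → Green (d²=84777508.00)
P3 → Violet (d²=319288520.00)
P4 → Amber (d²=72935285.00)
P5 → Blue (d²=256546409.00)
P6 → Blue (d²=66732164.00)
P7 → Blue (d²=339863252.00)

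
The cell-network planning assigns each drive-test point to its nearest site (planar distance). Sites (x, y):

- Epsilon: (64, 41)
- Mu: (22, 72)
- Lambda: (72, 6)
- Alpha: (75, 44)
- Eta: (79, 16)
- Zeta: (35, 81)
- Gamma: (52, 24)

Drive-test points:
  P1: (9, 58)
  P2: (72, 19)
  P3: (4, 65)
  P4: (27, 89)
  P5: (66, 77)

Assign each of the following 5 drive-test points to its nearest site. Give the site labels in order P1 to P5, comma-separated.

Mu, Eta, Mu, Zeta, Zeta

P1 → Mu (d²=365.00)
P2 → Eta (d²=58.00)
P3 → Mu (d²=373.00)
P4 → Zeta (d²=128.00)
P5 → Zeta (d²=977.00)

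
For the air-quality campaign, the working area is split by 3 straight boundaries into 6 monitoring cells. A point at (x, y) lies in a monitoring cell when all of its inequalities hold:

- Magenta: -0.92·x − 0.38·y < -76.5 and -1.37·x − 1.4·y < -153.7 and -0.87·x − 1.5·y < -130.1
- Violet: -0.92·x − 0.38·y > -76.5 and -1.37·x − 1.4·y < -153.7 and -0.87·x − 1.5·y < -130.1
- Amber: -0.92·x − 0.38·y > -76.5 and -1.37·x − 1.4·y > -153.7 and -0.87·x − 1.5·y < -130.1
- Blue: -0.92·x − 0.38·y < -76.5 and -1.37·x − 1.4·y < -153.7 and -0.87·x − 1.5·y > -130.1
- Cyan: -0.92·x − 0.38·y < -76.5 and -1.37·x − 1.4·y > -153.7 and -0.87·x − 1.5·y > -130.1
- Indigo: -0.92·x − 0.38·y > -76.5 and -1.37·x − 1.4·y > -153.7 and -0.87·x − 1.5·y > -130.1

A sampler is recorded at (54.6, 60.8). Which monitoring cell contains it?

Violet

-0.92·54.6 − 0.38·60.8 = -73.336, which is > -76.5
-1.37·54.6 − 1.4·60.8 = -159.922, which is < -153.7
-0.87·54.6 − 1.5·60.8 = -138.702, which is < -130.1
This sign pattern matches Violet.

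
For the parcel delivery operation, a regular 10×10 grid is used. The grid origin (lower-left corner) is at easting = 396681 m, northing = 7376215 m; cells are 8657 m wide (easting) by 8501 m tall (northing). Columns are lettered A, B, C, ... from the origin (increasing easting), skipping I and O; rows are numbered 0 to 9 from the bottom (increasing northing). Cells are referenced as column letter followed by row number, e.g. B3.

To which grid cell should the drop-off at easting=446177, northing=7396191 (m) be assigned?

Column index: ⌊(446177 − 396681) / 8657⌋ = ⌊5.717⌋ = 5 → column F
Row offset from origin: ⌊(7396191 − 7376215) / 8501⌋ = ⌊2.350⌋ = 2 → row 2

F2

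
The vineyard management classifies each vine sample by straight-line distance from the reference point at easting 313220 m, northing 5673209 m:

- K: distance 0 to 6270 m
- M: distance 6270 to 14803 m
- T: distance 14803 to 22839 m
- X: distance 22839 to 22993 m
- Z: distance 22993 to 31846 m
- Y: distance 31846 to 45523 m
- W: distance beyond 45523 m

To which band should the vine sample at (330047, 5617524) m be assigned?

Distance = √((330047−313220)² + (5617524−5673209)²) = √(283147929.000 + 3100819225.000) = 58171.876 m.
45523 ≤ 58171.876 < ∞ → W.

W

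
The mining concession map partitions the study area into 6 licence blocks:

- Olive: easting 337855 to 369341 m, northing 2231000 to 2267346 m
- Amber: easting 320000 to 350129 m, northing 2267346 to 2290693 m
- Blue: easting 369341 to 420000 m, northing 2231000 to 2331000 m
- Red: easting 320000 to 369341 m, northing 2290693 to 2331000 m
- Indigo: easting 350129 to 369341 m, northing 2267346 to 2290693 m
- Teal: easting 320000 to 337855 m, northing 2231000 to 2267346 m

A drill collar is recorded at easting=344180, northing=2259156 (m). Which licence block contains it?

Olive

The point has easting = 344180 and northing = 2259156.
Only Olive satisfies 337855 ≤ easting ≤ 369341 and 2231000 ≤ northing ≤ 2267346.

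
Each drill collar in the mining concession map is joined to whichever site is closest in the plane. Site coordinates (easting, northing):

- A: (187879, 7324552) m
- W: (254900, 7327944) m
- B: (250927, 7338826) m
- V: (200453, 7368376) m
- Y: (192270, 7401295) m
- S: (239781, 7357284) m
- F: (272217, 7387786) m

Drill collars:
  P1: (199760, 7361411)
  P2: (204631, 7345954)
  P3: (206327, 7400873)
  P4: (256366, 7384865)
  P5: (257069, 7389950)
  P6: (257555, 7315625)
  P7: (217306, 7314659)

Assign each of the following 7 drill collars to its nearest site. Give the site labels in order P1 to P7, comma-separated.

P1 → V (d²=48991474.00)
P2 → V (d²=520201768.00)
P3 → Y (d²=197777333.00)
P4 → F (d²=259786442.00)
P5 → F (d²=234144800.00)
P6 → W (d²=158806786.00)
P7 → A (d²=963819778.00)

V, V, Y, F, F, W, A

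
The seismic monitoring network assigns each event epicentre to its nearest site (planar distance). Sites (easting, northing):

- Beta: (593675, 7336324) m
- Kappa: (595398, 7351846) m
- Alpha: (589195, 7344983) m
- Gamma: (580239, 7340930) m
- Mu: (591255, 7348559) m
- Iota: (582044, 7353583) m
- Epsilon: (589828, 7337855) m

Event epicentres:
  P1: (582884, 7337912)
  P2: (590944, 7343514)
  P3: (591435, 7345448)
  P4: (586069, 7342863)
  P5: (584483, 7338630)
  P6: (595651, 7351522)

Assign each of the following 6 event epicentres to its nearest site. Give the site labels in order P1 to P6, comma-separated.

Gamma, Alpha, Alpha, Alpha, Gamma, Kappa

P1 → Gamma (d²=16104349.00)
P2 → Alpha (d²=5216962.00)
P3 → Alpha (d²=5233825.00)
P4 → Alpha (d²=14266276.00)
P5 → Gamma (d²=23301536.00)
P6 → Kappa (d²=168985.00)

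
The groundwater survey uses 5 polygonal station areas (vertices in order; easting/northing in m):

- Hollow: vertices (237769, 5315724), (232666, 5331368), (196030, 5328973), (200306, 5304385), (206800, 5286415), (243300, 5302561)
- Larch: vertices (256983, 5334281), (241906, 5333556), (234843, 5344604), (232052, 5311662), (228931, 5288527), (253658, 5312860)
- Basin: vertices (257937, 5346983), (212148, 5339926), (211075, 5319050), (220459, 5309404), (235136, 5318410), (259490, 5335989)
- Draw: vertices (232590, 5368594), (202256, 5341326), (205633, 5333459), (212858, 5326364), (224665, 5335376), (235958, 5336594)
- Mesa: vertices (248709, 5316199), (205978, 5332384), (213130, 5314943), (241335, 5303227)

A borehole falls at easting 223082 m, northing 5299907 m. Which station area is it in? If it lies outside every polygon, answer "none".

Hollow

Cast a ray rightward from (223082, 5299907). For each polygon, the edges (by vertex number in listed order) whose endpoints lie on opposite sides of northing = 5299907, where each meets that height, and whether that is right or left of the point:
Hollow: 4–5 at easting≈201924.3 (left), 5–6 at easting≈237300.3 (right) → 1 crossing.
Larch: 4–5 at easting≈230466.2 (right), 5–6 at easting≈240495.3 (right) → 2 crossings.
Basin: no edge straddles that height → 0 crossings.
Draw: no edge straddles that height → 0 crossings.
Mesa: no edge straddles that height → 0 crossings.
Only Hollow has an odd count, so the point is inside Hollow.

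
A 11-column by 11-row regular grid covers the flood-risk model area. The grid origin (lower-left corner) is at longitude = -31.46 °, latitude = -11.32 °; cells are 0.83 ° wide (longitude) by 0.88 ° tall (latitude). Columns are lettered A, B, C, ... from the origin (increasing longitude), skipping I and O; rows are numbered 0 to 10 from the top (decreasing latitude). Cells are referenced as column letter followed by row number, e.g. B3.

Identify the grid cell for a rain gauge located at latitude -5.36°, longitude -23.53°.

Column index: ⌊(-23.53 − -31.46) / 0.83⌋ = ⌊9.554⌋ = 9 → column K
Row offset from origin: ⌊(-5.36 − -11.32) / 0.88⌋ = ⌊6.773⌋ = 6 → row 4 (counted from top)

K4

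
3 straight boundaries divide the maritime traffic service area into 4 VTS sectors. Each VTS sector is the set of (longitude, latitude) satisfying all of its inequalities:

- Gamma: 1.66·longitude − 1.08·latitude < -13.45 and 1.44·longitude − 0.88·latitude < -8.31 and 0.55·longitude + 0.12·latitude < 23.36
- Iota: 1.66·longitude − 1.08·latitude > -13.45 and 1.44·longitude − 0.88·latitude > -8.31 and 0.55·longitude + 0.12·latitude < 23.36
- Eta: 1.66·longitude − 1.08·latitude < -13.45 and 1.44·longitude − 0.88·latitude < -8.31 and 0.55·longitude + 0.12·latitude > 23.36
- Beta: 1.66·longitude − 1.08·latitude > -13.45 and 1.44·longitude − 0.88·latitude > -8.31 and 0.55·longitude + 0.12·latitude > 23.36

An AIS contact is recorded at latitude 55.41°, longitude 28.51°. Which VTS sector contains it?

1.66·28.51 − 1.08·55.41 = -12.516, which is > -13.45
1.44·28.51 − 0.88·55.41 = -7.706, which is > -8.31
0.55·28.51 + 0.12·55.41 = 22.330, which is < 23.36
This sign pattern matches Iota.

Iota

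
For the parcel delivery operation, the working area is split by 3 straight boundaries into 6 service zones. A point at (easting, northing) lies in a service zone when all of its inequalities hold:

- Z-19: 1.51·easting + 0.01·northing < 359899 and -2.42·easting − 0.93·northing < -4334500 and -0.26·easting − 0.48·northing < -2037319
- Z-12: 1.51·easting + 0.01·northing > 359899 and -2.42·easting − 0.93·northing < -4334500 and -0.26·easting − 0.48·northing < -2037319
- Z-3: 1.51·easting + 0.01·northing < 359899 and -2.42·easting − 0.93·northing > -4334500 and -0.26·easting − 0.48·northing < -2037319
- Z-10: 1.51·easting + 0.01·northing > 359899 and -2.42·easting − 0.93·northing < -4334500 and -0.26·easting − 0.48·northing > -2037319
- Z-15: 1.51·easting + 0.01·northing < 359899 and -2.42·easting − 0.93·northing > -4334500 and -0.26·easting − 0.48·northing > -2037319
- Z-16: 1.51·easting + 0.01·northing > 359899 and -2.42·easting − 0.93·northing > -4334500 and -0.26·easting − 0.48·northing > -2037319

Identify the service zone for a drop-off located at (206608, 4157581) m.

Z-19

1.51·206608 + 0.01·4157581 = 353553.890, which is < 359899
-2.42·206608 − 0.93·4157581 = -4366541.690, which is < -4334500
-0.26·206608 − 0.48·4157581 = -2049356.960, which is < -2037319
This sign pattern matches Z-19.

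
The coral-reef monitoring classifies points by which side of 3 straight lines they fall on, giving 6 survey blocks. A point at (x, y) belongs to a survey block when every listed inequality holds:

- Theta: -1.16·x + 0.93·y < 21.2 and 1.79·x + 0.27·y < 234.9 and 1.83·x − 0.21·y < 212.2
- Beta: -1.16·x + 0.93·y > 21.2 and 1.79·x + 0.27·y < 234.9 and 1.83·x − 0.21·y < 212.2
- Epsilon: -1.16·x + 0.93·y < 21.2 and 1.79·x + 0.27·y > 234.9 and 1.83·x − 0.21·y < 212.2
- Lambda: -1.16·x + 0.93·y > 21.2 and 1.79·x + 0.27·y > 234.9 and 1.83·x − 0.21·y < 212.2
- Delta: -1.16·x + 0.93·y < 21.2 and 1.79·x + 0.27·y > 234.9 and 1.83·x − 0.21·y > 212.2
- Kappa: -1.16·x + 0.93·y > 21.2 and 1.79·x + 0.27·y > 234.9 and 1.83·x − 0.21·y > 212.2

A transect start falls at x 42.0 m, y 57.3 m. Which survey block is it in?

-1.16·42.0 + 0.93·57.3 = 4.569, which is < 21.2
1.79·42.0 + 0.27·57.3 = 90.651, which is < 234.9
1.83·42.0 − 0.21·57.3 = 64.827, which is < 212.2
This sign pattern matches Theta.

Theta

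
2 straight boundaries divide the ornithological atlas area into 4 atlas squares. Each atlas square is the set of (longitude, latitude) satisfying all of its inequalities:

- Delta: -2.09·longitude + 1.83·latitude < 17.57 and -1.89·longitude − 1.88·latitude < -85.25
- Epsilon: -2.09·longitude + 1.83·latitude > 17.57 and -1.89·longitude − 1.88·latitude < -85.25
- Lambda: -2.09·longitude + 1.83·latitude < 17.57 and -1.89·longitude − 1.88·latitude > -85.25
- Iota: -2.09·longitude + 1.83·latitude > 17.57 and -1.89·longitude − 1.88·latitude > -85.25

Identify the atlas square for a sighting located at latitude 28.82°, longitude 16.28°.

-2.09·16.28 + 1.83·28.82 = 18.715, which is > 17.57
-1.89·16.28 − 1.88·28.82 = -84.951, which is > -85.25
This sign pattern matches Iota.

Iota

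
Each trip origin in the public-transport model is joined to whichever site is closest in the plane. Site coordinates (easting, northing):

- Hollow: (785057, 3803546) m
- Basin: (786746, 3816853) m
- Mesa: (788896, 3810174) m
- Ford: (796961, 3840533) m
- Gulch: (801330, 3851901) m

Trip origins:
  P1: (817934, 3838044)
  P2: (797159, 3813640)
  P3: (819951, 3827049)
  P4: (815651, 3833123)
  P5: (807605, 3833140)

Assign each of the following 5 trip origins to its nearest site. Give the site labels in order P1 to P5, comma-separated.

Ford, Mesa, Ford, Ford, Ford

P1 → Ford (d²=446061850.00)
P2 → Mesa (d²=80290325.00)
P3 → Ford (d²=710358356.00)
P4 → Ford (d²=404224200.00)
P5 → Ford (d²=167951185.00)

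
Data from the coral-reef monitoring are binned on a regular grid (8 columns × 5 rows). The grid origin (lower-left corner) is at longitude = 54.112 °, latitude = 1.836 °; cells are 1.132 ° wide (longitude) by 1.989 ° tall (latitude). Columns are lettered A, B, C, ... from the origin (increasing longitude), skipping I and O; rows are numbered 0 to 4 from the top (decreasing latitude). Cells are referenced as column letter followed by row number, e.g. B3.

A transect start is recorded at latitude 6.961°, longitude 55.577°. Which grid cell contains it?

Column index: ⌊(55.577 − 54.112) / 1.132⌋ = ⌊1.294⌋ = 1 → column B
Row offset from origin: ⌊(6.961 − 1.836) / 1.989⌋ = ⌊2.577⌋ = 2 → row 2 (counted from top)

B2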